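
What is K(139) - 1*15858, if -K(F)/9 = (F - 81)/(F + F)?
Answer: -2204523/139 ≈ -15860.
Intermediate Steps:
K(F) = -9*(-81 + F)/(2*F) (K(F) = -9*(F - 81)/(F + F) = -9*(-81 + F)/(2*F))
K(139) - 1*15858 = (9/2)*(81 - 1*139)/139 - 1*15858 = (9/2)*(1/139)*(81 - 139) - 15858 = (9/2)*(1/139)*(-58) - 15858 = -261/139 - 15858 = -2204523/139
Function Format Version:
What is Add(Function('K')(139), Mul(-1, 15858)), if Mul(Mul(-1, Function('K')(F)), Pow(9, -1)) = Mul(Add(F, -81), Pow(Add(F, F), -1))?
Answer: Rational(-2204523, 139) ≈ -15860.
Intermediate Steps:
Function('K')(F) = Mul(Rational(-9, 2), Pow(F, -1), Add(-81, F)) (Function('K')(F) = Mul(-9, Mul(Add(F, -81), Pow(Add(F, F), -1))) = Mul(-9, Mul(Add(-81, F), Pow(Mul(2, F), -1))) = Mul(-9, Mul(Add(-81, F), Mul(Rational(1, 2), Pow(F, -1)))) = Mul(-9, Mul(Rational(1, 2), Pow(F, -1), Add(-81, F))) = Mul(Rational(-9, 2), Pow(F, -1), Add(-81, F)))
Add(Function('K')(139), Mul(-1, 15858)) = Add(Mul(Rational(9, 2), Pow(139, -1), Add(81, Mul(-1, 139))), Mul(-1, 15858)) = Add(Mul(Rational(9, 2), Rational(1, 139), Add(81, -139)), -15858) = Add(Mul(Rational(9, 2), Rational(1, 139), -58), -15858) = Add(Rational(-261, 139), -15858) = Rational(-2204523, 139)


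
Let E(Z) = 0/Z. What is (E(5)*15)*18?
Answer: 0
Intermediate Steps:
E(Z) = 0
(E(5)*15)*18 = (0*15)*18 = 0*18 = 0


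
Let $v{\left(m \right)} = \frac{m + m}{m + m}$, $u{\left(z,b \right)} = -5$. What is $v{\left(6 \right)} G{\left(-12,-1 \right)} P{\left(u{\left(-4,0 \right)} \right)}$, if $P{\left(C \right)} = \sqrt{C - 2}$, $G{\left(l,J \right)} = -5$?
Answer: $- 5 i \sqrt{7} \approx - 13.229 i$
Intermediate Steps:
$v{\left(m \right)} = 1$ ($v{\left(m \right)} = \frac{2 m}{2 m} = 2 m \frac{1}{2 m} = 1$)
$P{\left(C \right)} = \sqrt{-2 + C}$
$v{\left(6 \right)} G{\left(-12,-1 \right)} P{\left(u{\left(-4,0 \right)} \right)} = 1 \left(-5\right) \sqrt{-2 - 5} = - 5 \sqrt{-7} = - 5 i \sqrt{7}$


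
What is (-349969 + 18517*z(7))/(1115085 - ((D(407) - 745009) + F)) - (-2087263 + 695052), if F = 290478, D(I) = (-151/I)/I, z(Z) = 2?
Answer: 72396443205373494/52001064187 ≈ 1.3922e+6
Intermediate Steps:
D(I) = -151/I²
(-349969 + 18517*z(7))/(1115085 - ((D(407) - 745009) + F)) - (-2087263 + 695052) = (-349969 + 18517*2)/(1115085 - ((-151/407² - 745009) + 290478)) - (-2087263 + 695052) = (-349969 + 37034)/(1115085 - ((-151*1/165649 - 745009) + 290478)) - 1*(-1392211) = -312935/(1115085 - ((-151/165649 - 745009) + 290478)) + 1392211 = -312935/(1115085 - (-123409995992/165649 + 290478)) + 1392211 = -312935/(1115085 - 1*(-75292605770/165649)) + 1392211 = -312935/(1115085 + 75292605770/165649) + 1392211 = -312935/260005320935/165649 + 1392211 = -312935*165649/260005320935 + 1392211 = -10367473963/52001064187 + 1392211 = 72396443205373494/52001064187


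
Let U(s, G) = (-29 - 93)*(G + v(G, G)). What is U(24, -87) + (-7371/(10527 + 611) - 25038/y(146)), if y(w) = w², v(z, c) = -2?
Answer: 322180549273/29677201 ≈ 10856.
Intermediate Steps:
U(s, G) = 244 - 122*G (U(s, G) = (-29 - 93)*(G - 2) = -122*(-2 + G) = 244 - 122*G)
U(24, -87) + (-7371/(10527 + 611) - 25038/y(146)) = (244 - 122*(-87)) + (-7371/(10527 + 611) - 25038/(146²)) = (244 + 10614) + (-7371/11138 - 25038/21316) = 10858 + (-7371*1/11138 - 25038*1/21316) = 10858 + (-7371/11138 - 12519/10658) = 10858 - 54499185/29677201 = 322180549273/29677201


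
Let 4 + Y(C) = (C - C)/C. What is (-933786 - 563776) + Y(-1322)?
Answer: -1497566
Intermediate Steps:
Y(C) = -4 (Y(C) = -4 + (C - C)/C = -4 + 0/C = -4 + 0 = -4)
(-933786 - 563776) + Y(-1322) = (-933786 - 563776) - 4 = -1497562 - 4 = -1497566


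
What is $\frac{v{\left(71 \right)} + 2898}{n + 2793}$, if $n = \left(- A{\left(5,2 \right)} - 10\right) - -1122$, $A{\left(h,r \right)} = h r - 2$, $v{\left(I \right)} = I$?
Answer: $\frac{2969}{3897} \approx 0.76187$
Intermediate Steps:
$A{\left(h,r \right)} = -2 + h r$
$n = 1104$ ($n = \left(- (-2 + 5 \cdot 2) - 10\right) - -1122 = \left(- (-2 + 10) - 10\right) + 1122 = \left(\left(-1\right) 8 - 10\right) + 1122 = \left(-8 - 10\right) + 1122 = -18 + 1122 = 1104$)
$\frac{v{\left(71 \right)} + 2898}{n + 2793} = \frac{71 + 2898}{1104 + 2793} = \frac{2969}{3897}$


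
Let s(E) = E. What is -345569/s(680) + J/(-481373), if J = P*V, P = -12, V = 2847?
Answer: -166324354717/327333640 ≈ -508.12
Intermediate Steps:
J = -34164 (J = -12*2847 = -34164)
-345569/s(680) + J/(-481373) = -345569/680 - 34164/(-481373) = -345569*1/680 - 34164*(-1/481373) = -345569/680 + 34164/481373 = -166324354717/327333640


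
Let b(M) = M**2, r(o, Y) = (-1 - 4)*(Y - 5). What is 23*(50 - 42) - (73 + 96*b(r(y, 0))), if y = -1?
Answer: -59889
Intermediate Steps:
r(o, Y) = 25 - 5*Y (r(o, Y) = -5*(-5 + Y) = 25 - 5*Y)
23*(50 - 42) - (73 + 96*b(r(y, 0))) = 23*(50 - 42) - (73 + 96*(25 - 5*0)**2) = 23*8 - (73 + 96*(25 + 0)**2) = 184 - (73 + 96*25**2) = 184 - (73 + 96*625) = 184 - (73 + 60000) = 184 - 1*60073 = 184 - 60073 = -59889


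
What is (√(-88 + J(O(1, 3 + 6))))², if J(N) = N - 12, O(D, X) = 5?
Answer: -95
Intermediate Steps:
J(N) = -12 + N
(√(-88 + J(O(1, 3 + 6))))² = (√(-88 + (-12 + 5)))² = (√(-88 - 7))² = (√(-95))² = (I*√95)² = -95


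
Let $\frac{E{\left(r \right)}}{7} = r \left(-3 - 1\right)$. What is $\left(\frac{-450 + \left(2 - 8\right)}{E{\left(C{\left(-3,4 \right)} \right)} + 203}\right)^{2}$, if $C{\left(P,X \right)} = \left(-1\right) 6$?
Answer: $\frac{207936}{137641} \approx 1.5107$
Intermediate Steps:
$C{\left(P,X \right)} = -6$
$E{\left(r \right)} = - 28 r$ ($E{\left(r \right)} = 7 r \left(-3 - 1\right) = 7 r \left(-4\right) = 7 \left(- 4 r\right) = - 28 r$)
$\left(\frac{-450 + \left(2 - 8\right)}{E{\left(C{\left(-3,4 \right)} \right)} + 203}\right)^{2} = \left(\frac{-450 + \left(2 - 8\right)}{\left(-28\right) \left(-6\right) + 203}\right)^{2} = \left(\frac{-450 + \left(2 - 8\right)}{168 + 203}\right)^{2} = \left(\frac{-450 - 6}{371}\right)^{2} = \left(\left(-456\right) \frac{1}{371}\right)^{2} = \left(- \frac{456}{371}\right)^{2} = \frac{207936}{137641}$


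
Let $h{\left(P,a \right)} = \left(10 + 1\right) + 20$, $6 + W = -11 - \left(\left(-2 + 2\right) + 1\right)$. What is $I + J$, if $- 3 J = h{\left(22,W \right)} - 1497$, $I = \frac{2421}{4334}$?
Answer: $\frac{6360907}{13002} \approx 489.23$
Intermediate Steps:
$W = -18$ ($W = -6 - 12 = -18$)
$h{\left(P,a \right)} = 31$ ($h{\left(P,a \right)} = 11 + 20 = 31$)
$I = \frac{2421}{4334}$ ($I = 2421 \cdot \frac{1}{4334} = \frac{2421}{4334} \approx 0.55861$)
$J = \frac{1466}{3}$ ($J = - \frac{31 - 1497}{3} = \left(- \frac{1}{3}\right) \left(-1466\right) = \frac{1466}{3} \approx 488.67$)
$I + J = \frac{2421}{4334} + \frac{1466}{3} = \frac{6360907}{13002}$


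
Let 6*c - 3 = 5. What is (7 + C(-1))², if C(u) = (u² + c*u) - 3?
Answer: 121/9 ≈ 13.444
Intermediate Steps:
c = 4/3 (c = ½ + (⅙)*5 = ½ + ⅚ = 4/3 ≈ 1.3333)
C(u) = -3 + u² + 4*u/3 (C(u) = (u² + 4*u/3) - 3 = -3 + u² + 4*u/3)
(7 + C(-1))² = (7 + (-3 + (-1)² + (4/3)*(-1)))² = (7 + (-3 + 1 - 4/3))² = (7 - 10/3)² = (11/3)² = 121/9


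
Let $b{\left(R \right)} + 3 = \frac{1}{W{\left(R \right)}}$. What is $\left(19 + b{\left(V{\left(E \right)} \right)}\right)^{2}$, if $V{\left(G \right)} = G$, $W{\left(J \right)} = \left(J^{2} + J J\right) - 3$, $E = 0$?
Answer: $\frac{2209}{9} \approx 245.44$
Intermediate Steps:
$W{\left(J \right)} = -3 + 2 J^{2}$ ($W{\left(J \right)} = \left(J^{2} + J^{2}\right) - 3 = 2 J^{2} - 3 = -3 + 2 J^{2}$)
$b{\left(R \right)} = -3 + \frac{1}{-3 + 2 R^{2}}$
$\left(19 + b{\left(V{\left(E \right)} \right)}\right)^{2} = \left(19 + \frac{2 \left(5 - 3 \cdot 0^{2}\right)}{-3 + 2 \cdot 0^{2}}\right)^{2} = \left(19 + \frac{2 \left(5 - 0\right)}{-3 + 2 \cdot 0}\right)^{2} = \left(19 + \frac{2 \left(5 + 0\right)}{-3 + 0}\right)^{2} = \left(19 + 2 \frac{1}{-3} \cdot 5\right)^{2} = \left(19 + 2 \left(- \frac{1}{3}\right) 5\right)^{2} = \left(19 - \frac{10}{3}\right)^{2} = \left(\frac{47}{3}\right)^{2} = \frac{2209}{9}$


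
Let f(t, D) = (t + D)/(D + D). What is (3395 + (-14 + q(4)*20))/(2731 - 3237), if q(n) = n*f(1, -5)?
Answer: -3413/506 ≈ -6.7451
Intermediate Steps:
f(t, D) = (D + t)/(2*D) (f(t, D) = (D + t)/((2*D)) = (D + t)*(1/(2*D)) = (D + t)/(2*D))
q(n) = 2*n/5 (q(n) = n*((½)*(-5 + 1)/(-5)) = n*((½)*(-⅕)*(-4)) = n*(⅖) = 2*n/5)
(3395 + (-14 + q(4)*20))/(2731 - 3237) = (3395 + (-14 + ((⅖)*4)*20))/(2731 - 3237) = (3395 + (-14 + (8/5)*20))/(-506) = (3395 + (-14 + 32))*(-1/506) = (3395 + 18)*(-1/506) = 3413*(-1/506) = -3413/506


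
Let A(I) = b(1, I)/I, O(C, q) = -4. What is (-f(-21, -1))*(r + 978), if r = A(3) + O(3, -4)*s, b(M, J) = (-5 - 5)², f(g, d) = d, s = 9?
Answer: 2926/3 ≈ 975.33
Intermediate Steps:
b(M, J) = 100 (b(M, J) = (-10)² = 100)
A(I) = 100/I
r = -8/3 (r = 100/3 - 4*9 = 100*(⅓) - 36 = 100/3 - 36 = -8/3 ≈ -2.6667)
(-f(-21, -1))*(r + 978) = (-1*(-1))*(-8/3 + 978) = 1*(2926/3) = 2926/3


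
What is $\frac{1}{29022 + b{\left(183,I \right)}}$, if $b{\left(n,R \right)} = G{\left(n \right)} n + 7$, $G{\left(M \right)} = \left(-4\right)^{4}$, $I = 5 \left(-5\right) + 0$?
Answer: $\frac{1}{75877} \approx 1.3179 \cdot 10^{-5}$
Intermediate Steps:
$I = -25$ ($I = -25 + 0 = -25$)
$G{\left(M \right)} = 256$
$b{\left(n,R \right)} = 7 + 256 n$ ($b{\left(n,R \right)} = 256 n + 7 = 7 + 256 n$)
$\frac{1}{29022 + b{\left(183,I \right)}} = \frac{1}{29022 + \left(7 + 256 \cdot 183\right)} = \frac{1}{29022 + \left(7 + 46848\right)} = \frac{1}{29022 + 46855} = \frac{1}{75877}$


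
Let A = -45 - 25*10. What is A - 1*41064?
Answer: -41359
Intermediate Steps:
A = -295 (A = -45 - 250 = -295)
A - 1*41064 = -295 - 1*41064 = -295 - 41064 = -41359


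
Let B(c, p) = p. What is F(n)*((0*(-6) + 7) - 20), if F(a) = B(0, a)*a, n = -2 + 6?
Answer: -208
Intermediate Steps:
n = 4
F(a) = a² (F(a) = a*a = a²)
F(n)*((0*(-6) + 7) - 20) = 4²*((0*(-6) + 7) - 20) = 16*((0 + 7) - 20) = 16*(7 - 20) = 16*(-13) = -208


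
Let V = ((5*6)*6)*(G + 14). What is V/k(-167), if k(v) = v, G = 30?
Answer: -7920/167 ≈ -47.425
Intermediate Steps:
V = 7920 (V = ((5*6)*6)*(30 + 14) = (30*6)*44 = 180*44 = 7920)
V/k(-167) = 7920/(-167) = 7920*(-1/167) = -7920/167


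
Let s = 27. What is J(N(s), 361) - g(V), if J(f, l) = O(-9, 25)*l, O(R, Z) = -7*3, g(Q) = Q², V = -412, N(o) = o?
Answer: -177325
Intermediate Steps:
O(R, Z) = -21
J(f, l) = -21*l
J(N(s), 361) - g(V) = -21*361 - 1*(-412)² = -7581 - 1*169744 = -7581 - 169744 = -177325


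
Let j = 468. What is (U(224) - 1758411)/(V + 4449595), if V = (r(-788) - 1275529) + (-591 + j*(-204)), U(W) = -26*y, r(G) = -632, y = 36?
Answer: -1759347/3077371 ≈ -0.57170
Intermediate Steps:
U(W) = -936 (U(W) = -26*36 = -936)
V = -1372224 (V = (-632 - 1275529) + (-591 + 468*(-204)) = -1276161 + (-591 - 95472) = -1276161 - 96063 = -1372224)
(U(224) - 1758411)/(V + 4449595) = (-936 - 1758411)/(-1372224 + 4449595) = -1759347/3077371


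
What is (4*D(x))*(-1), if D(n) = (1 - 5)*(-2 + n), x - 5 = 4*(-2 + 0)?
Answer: -80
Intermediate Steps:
x = -3 (x = 5 + 4*(-2 + 0) = 5 + 4*(-2) = 5 - 8 = -3)
D(n) = 8 - 4*n (D(n) = -4*(-2 + n) = 8 - 4*n)
(4*D(x))*(-1) = (4*(8 - 4*(-3)))*(-1) = (4*(8 + 12))*(-1) = (4*20)*(-1) = 80*(-1) = -80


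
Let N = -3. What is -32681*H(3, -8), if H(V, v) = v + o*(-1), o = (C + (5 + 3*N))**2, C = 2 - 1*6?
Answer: 2353032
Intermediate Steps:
C = -4 (C = 2 - 6 = -4)
o = 64 (o = (-4 + (5 + 3*(-3)))**2 = (-4 + (5 - 9))**2 = (-4 - 4)**2 = (-8)**2 = 64)
H(V, v) = -64 + v (H(V, v) = v + 64*(-1) = v - 64 = -64 + v)
-32681*H(3, -8) = -32681*(-64 - 8) = -32681*(-72) = 2353032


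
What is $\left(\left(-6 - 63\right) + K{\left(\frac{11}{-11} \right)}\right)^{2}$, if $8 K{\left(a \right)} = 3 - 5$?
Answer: $\frac{76729}{16} \approx 4795.6$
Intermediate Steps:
$K{\left(a \right)} = - \frac{1}{4}$ ($K{\left(a \right)} = \frac{3 - 5}{8} = \frac{1}{8} \left(-2\right) = - \frac{1}{4}$)
$\left(\left(-6 - 63\right) + K{\left(\frac{11}{-11} \right)}\right)^{2} = \left(\left(-6 - 63\right) - \frac{1}{4}\right)^{2} = \left(-69 - \frac{1}{4}\right)^{2} = \left(- \frac{277}{4}\right)^{2} = \frac{76729}{16}$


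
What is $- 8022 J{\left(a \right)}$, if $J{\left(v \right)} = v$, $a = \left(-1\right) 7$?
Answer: $56154$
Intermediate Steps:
$a = -7$
$- 8022 J{\left(a \right)} = \left(-8022\right) \left(-7\right) = 56154$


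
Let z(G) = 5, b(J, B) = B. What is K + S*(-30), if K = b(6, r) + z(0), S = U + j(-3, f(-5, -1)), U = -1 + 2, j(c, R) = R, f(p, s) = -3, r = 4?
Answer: 69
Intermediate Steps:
U = 1
S = -2 (S = 1 - 3 = -2)
K = 9 (K = 4 + 5 = 9)
K + S*(-30) = 9 - 2*(-30) = 9 + 60 = 69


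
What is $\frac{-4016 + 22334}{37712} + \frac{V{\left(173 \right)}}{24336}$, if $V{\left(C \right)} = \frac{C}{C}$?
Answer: $\frac{27864035}{57359952} \approx 0.48577$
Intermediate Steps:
$V{\left(C \right)} = 1$
$\frac{-4016 + 22334}{37712} + \frac{V{\left(173 \right)}}{24336} = \frac{-4016 + 22334}{37712} + 1 \cdot \frac{1}{24336} = 18318 \cdot \frac{1}{37712} + 1 \cdot \frac{1}{24336} = \frac{9159}{18856} + \frac{1}{24336} = \frac{27864035}{57359952}$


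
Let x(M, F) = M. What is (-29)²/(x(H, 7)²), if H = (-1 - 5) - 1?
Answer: 841/49 ≈ 17.163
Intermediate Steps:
H = -7 (H = -6 - 1 = -7)
(-29)²/(x(H, 7)²) = (-29)²/((-7)²) = 841/49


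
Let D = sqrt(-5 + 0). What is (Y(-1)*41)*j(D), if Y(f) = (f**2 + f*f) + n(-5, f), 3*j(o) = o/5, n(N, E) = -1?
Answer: 41*I*sqrt(5)/15 ≈ 6.1119*I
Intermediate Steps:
D = I*sqrt(5) (D = sqrt(-5) = I*sqrt(5) ≈ 2.2361*I)
j(o) = o/15 (j(o) = (o/5)/3 = o/15)
Y(f) = -1 + 2*f**2 (Y(f) = (f**2 + f*f) - 1 = (f**2 + f**2) - 1 = 2*f**2 - 1 = -1 + 2*f**2)
(Y(-1)*41)*j(D) = ((-1 + 2*(-1)**2)*41)*((I*sqrt(5))/15) = ((-1 + 2*1)*41)*(I*sqrt(5)/15) = ((-1 + 2)*41)*(I*sqrt(5)/15) = (1*41)*(I*sqrt(5)/15) = 41*(I*sqrt(5)/15) = 41*I*sqrt(5)/15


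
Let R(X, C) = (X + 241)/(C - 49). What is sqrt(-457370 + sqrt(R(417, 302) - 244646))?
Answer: sqrt(-29275796330 + 506*I*sqrt(3914844835))/253 ≈ 0.36568 + 676.29*I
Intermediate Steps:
R(X, C) = (241 + X)/(-49 + C)
sqrt(-457370 + sqrt(R(417, 302) - 244646)) = sqrt(-457370 + sqrt((241 + 417)/(-49 + 302) - 244646)) = sqrt(-457370 + sqrt(658/253 - 244646)) = sqrt(-457370 + sqrt(-61894780/253)) = sqrt(-457370 + 2*I*sqrt(3914844835)/253)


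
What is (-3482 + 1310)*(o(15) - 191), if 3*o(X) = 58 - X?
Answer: 383720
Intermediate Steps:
o(X) = 58/3 - X/3 (o(X) = (58 - X)/3 = 58/3 - X/3)
(-3482 + 1310)*(o(15) - 191) = (-3482 + 1310)*((58/3 - ⅓*15) - 191) = -2172*((58/3 - 5) - 191) = -2172*(43/3 - 191) = -2172*(-530/3) = 383720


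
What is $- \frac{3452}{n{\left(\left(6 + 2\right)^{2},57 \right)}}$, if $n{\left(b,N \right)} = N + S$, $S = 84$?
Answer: $- \frac{3452}{141} \approx -24.482$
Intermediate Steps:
$n{\left(b,N \right)} = 84 + N$ ($n{\left(b,N \right)} = N + 84 = 84 + N$)
$- \frac{3452}{n{\left(\left(6 + 2\right)^{2},57 \right)}} = - \frac{3452}{84 + 57} = - \frac{3452}{141}$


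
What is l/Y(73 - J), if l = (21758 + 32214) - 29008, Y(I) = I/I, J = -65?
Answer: 24964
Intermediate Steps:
Y(I) = 1
l = 24964 (l = 53972 - 29008 = 24964)
l/Y(73 - J) = 24964/1 = 24964*1 = 24964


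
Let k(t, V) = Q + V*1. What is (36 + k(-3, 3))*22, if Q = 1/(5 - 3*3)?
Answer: 1705/2 ≈ 852.50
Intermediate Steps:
Q = -¼ (Q = 1/(5 - 9) = 1/(-4) = -¼ ≈ -0.25000)
k(t, V) = -¼ + V (k(t, V) = -¼ + V*1 = -¼ + V)
(36 + k(-3, 3))*22 = (36 + (-¼ + 3))*22 = (36 + 11/4)*22 = (155/4)*22 = 1705/2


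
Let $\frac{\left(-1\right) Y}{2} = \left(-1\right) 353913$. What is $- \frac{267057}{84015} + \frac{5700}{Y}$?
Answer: $- \frac{183772907}{57961015} \approx -3.1706$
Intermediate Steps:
$Y = 707826$ ($Y = - 2 \left(\left(-1\right) 353913\right) = \left(-2\right) \left(-353913\right) = 707826$)
$- \frac{267057}{84015} + \frac{5700}{Y} = - \frac{267057}{84015} + \frac{5700}{707826} = \left(-267057\right) \frac{1}{84015} + 5700 \cdot \frac{1}{707826} = - \frac{29673}{9335} + \frac{50}{6209} = - \frac{183772907}{57961015}$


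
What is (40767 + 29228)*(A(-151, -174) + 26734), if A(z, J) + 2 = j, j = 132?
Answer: 1880345680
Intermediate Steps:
A(z, J) = 130 (A(z, J) = -2 + 132 = 130)
(40767 + 29228)*(A(-151, -174) + 26734) = (40767 + 29228)*(130 + 26734) = 69995*26864 = 1880345680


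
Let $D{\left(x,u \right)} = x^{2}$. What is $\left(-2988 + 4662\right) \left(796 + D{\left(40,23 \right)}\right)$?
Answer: $4010904$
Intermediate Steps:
$\left(-2988 + 4662\right) \left(796 + D{\left(40,23 \right)}\right) = \left(-2988 + 4662\right) \left(796 + 40^{2}\right) = 1674 \left(796 + 1600\right) = 1674 \cdot 2396 = 4010904$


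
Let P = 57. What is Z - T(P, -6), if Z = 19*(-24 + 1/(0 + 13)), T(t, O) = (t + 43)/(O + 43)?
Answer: -219933/481 ≈ -457.24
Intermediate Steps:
T(t, O) = (43 + t)/(43 + O)
Z = -5909/13 (Z = 19*(-24 + 1/13) = 19*(-311/13) = -5909/13 ≈ -454.54)
Z - T(P, -6) = -5909/13 - (43 + 57)/(43 - 6) = -5909/13 - 100/37 = -219933/481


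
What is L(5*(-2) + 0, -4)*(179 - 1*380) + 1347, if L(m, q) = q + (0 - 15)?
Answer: 5166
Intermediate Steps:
L(m, q) = -15 + q (L(m, q) = q - 15 = -15 + q)
L(5*(-2) + 0, -4)*(179 - 1*380) + 1347 = (-15 - 4)*(179 - 1*380) + 1347 = -19*(179 - 380) + 1347 = -19*(-201) + 1347 = 3819 + 1347 = 5166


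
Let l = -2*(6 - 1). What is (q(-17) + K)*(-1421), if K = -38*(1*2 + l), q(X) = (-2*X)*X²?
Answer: -14394730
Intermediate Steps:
q(X) = -2*X³
l = -10 (l = -2*5 = -10)
K = 304 (K = -38*(1*2 - 10) = -38*(2 - 10) = -38*(-8) = 304)
(q(-17) + K)*(-1421) = (-2*(-17)³ + 304)*(-1421) = (-2*(-4913) + 304)*(-1421) = (9826 + 304)*(-1421) = 10130*(-1421) = -14394730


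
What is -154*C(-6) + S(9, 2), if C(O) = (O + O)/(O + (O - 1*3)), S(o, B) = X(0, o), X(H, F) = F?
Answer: -571/5 ≈ -114.20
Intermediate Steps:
S(o, B) = o
C(O) = 2*O/(-3 + 2*O) (C(O) = (2*O)/(O + (O - 3)) = (2*O)/(O + (-3 + O)) = (2*O)/(-3 + 2*O) = 2*O/(-3 + 2*O))
-154*C(-6) + S(9, 2) = -308*(-6)/(-3 + 2*(-6)) + 9 = -308*(-6)/(-3 - 12) + 9 = -308*(-6)/(-15) + 9 = -308*(-6)*(-1)/15 + 9 = -154*⅘ + 9 = -616/5 + 9 = -571/5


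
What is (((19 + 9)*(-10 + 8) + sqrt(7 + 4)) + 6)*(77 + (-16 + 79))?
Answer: -7000 + 140*sqrt(11) ≈ -6535.7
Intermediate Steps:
(((19 + 9)*(-10 + 8) + sqrt(7 + 4)) + 6)*(77 + (-16 + 79)) = ((28*(-2) + sqrt(11)) + 6)*(77 + 63) = ((-56 + sqrt(11)) + 6)*140 = (-50 + sqrt(11))*140 = -7000 + 140*sqrt(11)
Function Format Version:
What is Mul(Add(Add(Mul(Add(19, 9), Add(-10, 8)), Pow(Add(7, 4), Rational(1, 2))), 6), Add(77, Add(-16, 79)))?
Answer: Add(-7000, Mul(140, Pow(11, Rational(1, 2)))) ≈ -6535.7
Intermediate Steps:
Mul(Add(Add(Mul(Add(19, 9), Add(-10, 8)), Pow(Add(7, 4), Rational(1, 2))), 6), Add(77, Add(-16, 79))) = Mul(Add(Add(Mul(28, -2), Pow(11, Rational(1, 2))), 6), Add(77, 63)) = Mul(Add(Add(-56, Pow(11, Rational(1, 2))), 6), 140) = Mul(Add(-50, Pow(11, Rational(1, 2))), 140) = Add(-7000, Mul(140, Pow(11, Rational(1, 2))))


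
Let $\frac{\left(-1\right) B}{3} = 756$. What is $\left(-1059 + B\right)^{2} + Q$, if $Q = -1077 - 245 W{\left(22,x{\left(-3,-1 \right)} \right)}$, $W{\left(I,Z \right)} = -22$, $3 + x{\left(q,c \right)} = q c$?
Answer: $11073242$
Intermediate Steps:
$B = -2268$ ($B = \left(-3\right) 756 = -2268$)
$x{\left(q,c \right)} = -3 + c q$ ($x{\left(q,c \right)} = -3 + q c = -3 + c q$)
$Q = 4313$ ($Q = -1077 - -5390 = -1077 + 5390 = 4313$)
$\left(-1059 + B\right)^{2} + Q = \left(-1059 - 2268\right)^{2} + 4313 = \left(-3327\right)^{2} + 4313 = 11068929 + 4313 = 11073242$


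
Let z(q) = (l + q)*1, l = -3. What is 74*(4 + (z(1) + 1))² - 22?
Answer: 644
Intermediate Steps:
z(q) = -3 + q (z(q) = (-3 + q)*1 = -3 + q)
74*(4 + (z(1) + 1))² - 22 = 74*(4 + ((-3 + 1) + 1))² - 22 = 74*(4 + (-2 + 1))² - 22 = 74*(4 - 1)² - 22 = 74*3² - 22 = 74*9 - 22 = 666 - 22 = 644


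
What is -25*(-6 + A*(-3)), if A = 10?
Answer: 900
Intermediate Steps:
-25*(-6 + A*(-3)) = -25*(-6 + 10*(-3)) = -25*(-6 - 30) = -25*(-36) = 900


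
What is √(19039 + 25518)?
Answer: √44557 ≈ 211.09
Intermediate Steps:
√(19039 + 25518) = √44557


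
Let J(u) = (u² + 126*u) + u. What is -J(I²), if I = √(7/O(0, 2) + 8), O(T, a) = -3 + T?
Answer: -6766/9 ≈ -751.78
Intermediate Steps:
I = √51/3 (I = √(7/(-3 + 0) + 8) = √(7/(-3) + 8) = √(7*(-⅓) + 8) = √(-7/3 + 8) = √(17/3) = √51/3 ≈ 2.3805)
J(u) = u² + 127*u
-J(I²) = -(√51/3)²*(127 + (√51/3)²) = -17*(127 + 17/3)/3 = -17*398/(3*3) = -1*6766/9 = -6766/9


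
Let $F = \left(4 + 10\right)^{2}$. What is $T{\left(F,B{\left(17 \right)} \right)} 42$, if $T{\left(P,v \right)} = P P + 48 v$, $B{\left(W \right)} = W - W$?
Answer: $1613472$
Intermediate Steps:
$B{\left(W \right)} = 0$
$F = 196$ ($F = 14^{2} = 196$)
$T{\left(P,v \right)} = P^{2} + 48 v$
$T{\left(F,B{\left(17 \right)} \right)} 42 = \left(196^{2} + 48 \cdot 0\right) 42 = \left(38416 + 0\right) 42 = 38416 \cdot 42 = 1613472$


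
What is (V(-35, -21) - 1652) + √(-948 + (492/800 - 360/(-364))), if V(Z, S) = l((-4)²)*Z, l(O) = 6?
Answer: -1862 + 9*I*√38701754/1820 ≈ -1862.0 + 30.764*I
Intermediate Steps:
V(Z, S) = 6*Z
(V(-35, -21) - 1652) + √(-948 + (492/800 - 360/(-364))) = (6*(-35) - 1652) + √(-948 + (492/800 - 360/(-364))) = (-210 - 1652) + √(-948 + (492*(1/800) - 360*(-1/364))) = -1862 + √(-948 + (123/200 + 90/91)) = -1862 + √(-948 + 29193/18200) = -1862 + √(-17224407/18200) = -1862 + 9*I*√38701754/1820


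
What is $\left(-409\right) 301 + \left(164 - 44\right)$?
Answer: $-122989$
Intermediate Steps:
$\left(-409\right) 301 + \left(164 - 44\right) = -123109 + 120 = -122989$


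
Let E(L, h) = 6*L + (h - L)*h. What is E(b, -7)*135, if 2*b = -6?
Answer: 1350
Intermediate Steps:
b = -3 (b = (½)*(-6) = -3)
E(L, h) = 6*L + h*(h - L)
E(b, -7)*135 = ((-7)² + 6*(-3) - 1*(-3)*(-7))*135 = (49 - 18 - 21)*135 = 10*135 = 1350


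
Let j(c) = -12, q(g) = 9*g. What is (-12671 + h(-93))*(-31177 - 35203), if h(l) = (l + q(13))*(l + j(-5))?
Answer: 1008378580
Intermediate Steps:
h(l) = (-12 + l)*(117 + l) (h(l) = (l + 9*13)*(l - 12) = (l + 117)*(-12 + l) = (117 + l)*(-12 + l) = (-12 + l)*(117 + l))
(-12671 + h(-93))*(-31177 - 35203) = (-12671 + (-1404 + (-93)² + 105*(-93)))*(-31177 - 35203) = (-12671 + (-1404 + 8649 - 9765))*(-66380) = (-12671 - 2520)*(-66380) = -15191*(-66380) = 1008378580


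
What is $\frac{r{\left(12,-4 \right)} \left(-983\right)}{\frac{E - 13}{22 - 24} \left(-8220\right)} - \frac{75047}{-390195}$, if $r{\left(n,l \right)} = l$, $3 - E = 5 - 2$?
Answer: $\frac{6347473}{53456715} \approx 0.11874$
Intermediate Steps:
$E = 0$ ($E = 3 - \left(5 - 2\right) = 3 - 3 = 0$)
$\frac{r{\left(12,-4 \right)} \left(-983\right)}{\frac{E - 13}{22 - 24} \left(-8220\right)} - \frac{75047}{-390195} = \frac{\left(-4\right) \left(-983\right)}{\frac{0 - 13}{22 - 24} \left(-8220\right)} - \frac{75047}{-390195} = \frac{3932}{- \frac{13}{-2} \left(-8220\right)} - - \frac{75047}{390195} = \frac{3932}{\left(-13\right) \left(- \frac{1}{2}\right) \left(-8220\right)} + \frac{75047}{390195} = \frac{3932}{\frac{13}{2} \left(-8220\right)} + \frac{75047}{390195} = \frac{3932}{-53430} + \frac{75047}{390195} = 3932 \left(- \frac{1}{53430}\right) + \frac{75047}{390195} = - \frac{1966}{26715} + \frac{75047}{390195} = \frac{6347473}{53456715}$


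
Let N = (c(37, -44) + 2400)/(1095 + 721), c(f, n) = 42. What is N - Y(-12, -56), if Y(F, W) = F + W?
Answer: 62965/908 ≈ 69.345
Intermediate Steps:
N = 1221/908 (N = (42 + 2400)/(1095 + 721) = 2442/1816 = 2442*(1/1816) = 1221/908 ≈ 1.3447)
N - Y(-12, -56) = 1221/908 - (-12 - 56) = 1221/908 - 1*(-68) = 1221/908 + 68 = 62965/908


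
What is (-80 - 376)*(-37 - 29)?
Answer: 30096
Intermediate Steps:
(-80 - 376)*(-37 - 29) = -456*(-66) = 30096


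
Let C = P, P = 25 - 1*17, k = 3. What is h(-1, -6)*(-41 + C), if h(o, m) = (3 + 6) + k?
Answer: -396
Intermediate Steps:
P = 8 (P = 25 - 17 = 8)
C = 8
h(o, m) = 12 (h(o, m) = (3 + 6) + 3 = 9 + 3 = 12)
h(-1, -6)*(-41 + C) = 12*(-41 + 8) = 12*(-33) = -396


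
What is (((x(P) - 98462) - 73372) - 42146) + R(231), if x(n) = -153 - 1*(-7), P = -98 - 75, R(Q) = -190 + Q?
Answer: -214085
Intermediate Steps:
P = -173
x(n) = -146 (x(n) = -153 + 7 = -146)
(((x(P) - 98462) - 73372) - 42146) + R(231) = (((-146 - 98462) - 73372) - 42146) + (-190 + 231) = ((-98608 - 73372) - 42146) + 41 = (-171980 - 42146) + 41 = -214126 + 41 = -214085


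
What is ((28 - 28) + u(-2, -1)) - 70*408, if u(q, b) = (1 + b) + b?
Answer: -28561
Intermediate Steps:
u(q, b) = 1 + 2*b
((28 - 28) + u(-2, -1)) - 70*408 = ((28 - 28) + (1 + 2*(-1))) - 70*408 = (0 + (1 - 2)) - 28560 = (0 - 1) - 28560 = -1 - 28560 = -28561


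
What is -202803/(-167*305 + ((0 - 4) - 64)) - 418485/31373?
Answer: -4993817312/533372373 ≈ -9.3627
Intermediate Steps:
-202803/(-167*305 + ((0 - 4) - 64)) - 418485/31373 = -202803/(-50935 + (-4 - 64)) - 418485*1/31373 = -202803/(-50935 - 68) - 418485/31373 = -202803/(-51003) - 418485/31373 = -202803*(-1/51003) - 418485/31373 = 67601/17001 - 418485/31373 = -4993817312/533372373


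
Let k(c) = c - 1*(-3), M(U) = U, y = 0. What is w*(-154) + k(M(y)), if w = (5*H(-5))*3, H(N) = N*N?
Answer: -57747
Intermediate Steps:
H(N) = N**2
k(c) = 3 + c (k(c) = c + 3 = 3 + c)
w = 375 (w = (5*(-5)**2)*3 = (5*25)*3 = 125*3 = 375)
w*(-154) + k(M(y)) = 375*(-154) + (3 + 0) = -57750 + 3 = -57747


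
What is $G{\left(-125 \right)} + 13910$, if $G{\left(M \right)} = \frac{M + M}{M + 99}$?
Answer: $\frac{180955}{13} \approx 13920.0$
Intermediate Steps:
$G{\left(M \right)} = \frac{2 M}{99 + M}$
$G{\left(-125 \right)} + 13910 = 2 \left(-125\right) \frac{1}{99 - 125} + 13910 = 2 \left(-125\right) \frac{1}{-26} + 13910 = 2 \left(-125\right) \left(- \frac{1}{26}\right) + 13910 = \frac{125}{13} + 13910 = \frac{180955}{13}$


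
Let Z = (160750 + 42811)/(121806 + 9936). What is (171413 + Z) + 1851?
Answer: 22826349449/131742 ≈ 1.7327e+5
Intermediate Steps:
Z = 203561/131742 ≈ 1.5451
(171413 + Z) + 1851 = (171413 + 203561/131742) + 1851 = 22582495007/131742 + 1851 = 22826349449/131742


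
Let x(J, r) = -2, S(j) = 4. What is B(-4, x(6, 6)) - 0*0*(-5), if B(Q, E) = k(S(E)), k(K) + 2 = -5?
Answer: -7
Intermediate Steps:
k(K) = -7 (k(K) = -2 - 5 = -7)
B(Q, E) = -7
B(-4, x(6, 6)) - 0*0*(-5) = -7 - 0*0*(-5) = -7 - 0*(-5) = -7 - 1*0 = -7 + 0 = -7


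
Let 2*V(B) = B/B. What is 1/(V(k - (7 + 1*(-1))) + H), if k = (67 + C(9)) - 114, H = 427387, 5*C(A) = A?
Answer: 2/854775 ≈ 2.3398e-6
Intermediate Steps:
C(A) = A/5
k = -226/5 (k = (67 + (⅕)*9) - 114 = (67 + 9/5) - 114 = 344/5 - 114 = -226/5 ≈ -45.200)
V(B) = ½ (V(B) = (B/B)/2 = (½)*1 = ½)
1/(V(k - (7 + 1*(-1))) + H) = 1/(½ + 427387) = 1/(854775/2) = 2/854775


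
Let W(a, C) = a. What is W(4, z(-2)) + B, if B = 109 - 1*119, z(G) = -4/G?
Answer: -6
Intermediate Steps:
B = -10 (B = 109 - 119 = -10)
W(4, z(-2)) + B = 4 - 10 = -6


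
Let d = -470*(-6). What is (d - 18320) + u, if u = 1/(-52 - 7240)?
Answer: -113026001/7292 ≈ -15500.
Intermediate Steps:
d = 2820
u = -1/7292 (u = 1/(-7292) = -1/7292 ≈ -0.00013714)
(d - 18320) + u = (2820 - 18320) - 1/7292 = -15500 - 1/7292 = -113026001/7292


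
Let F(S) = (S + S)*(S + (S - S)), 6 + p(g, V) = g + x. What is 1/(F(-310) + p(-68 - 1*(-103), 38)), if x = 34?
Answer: 1/192263 ≈ 5.2012e-6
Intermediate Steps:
p(g, V) = 28 + g (p(g, V) = -6 + (g + 34) = -6 + (34 + g) = 28 + g)
F(S) = 2*S² (F(S) = (2*S)*(S + 0) = (2*S)*S = 2*S²)
1/(F(-310) + p(-68 - 1*(-103), 38)) = 1/(2*(-310)² + (28 + (-68 - 1*(-103)))) = 1/(2*96100 + (28 + (-68 + 103))) = 1/(192200 + (28 + 35)) = 1/(192200 + 63) = 1/192263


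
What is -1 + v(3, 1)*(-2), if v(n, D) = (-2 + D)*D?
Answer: 1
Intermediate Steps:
v(n, D) = D*(-2 + D)
-1 + v(3, 1)*(-2) = -1 + (1*(-2 + 1))*(-2) = -1 + (1*(-1))*(-2) = -1 - 1*(-2) = -1 + 2 = 1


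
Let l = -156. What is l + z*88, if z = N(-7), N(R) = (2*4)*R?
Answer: -5084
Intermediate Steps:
N(R) = 8*R
z = -56 (z = 8*(-7) = -56)
l + z*88 = -156 - 56*88 = -156 - 4928 = -5084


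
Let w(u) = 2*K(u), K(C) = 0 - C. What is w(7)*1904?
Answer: -26656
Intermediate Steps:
K(C) = -C
w(u) = -2*u (w(u) = 2*(-u) = -2*u)
w(7)*1904 = -2*7*1904 = -14*1904 = -26656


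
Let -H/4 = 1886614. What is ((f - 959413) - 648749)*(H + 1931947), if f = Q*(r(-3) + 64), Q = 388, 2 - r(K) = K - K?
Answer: 8885263675986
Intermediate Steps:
r(K) = 2 (r(K) = 2 - (K - K) = 2 - 1*0 = 2 + 0 = 2)
H = -7546456 (H = -4*1886614 = -7546456)
f = 25608 (f = 388*(2 + 64) = 388*66 = 25608)
((f - 959413) - 648749)*(H + 1931947) = ((25608 - 959413) - 648749)*(-7546456 + 1931947) = (-933805 - 648749)*(-5614509) = -1582554*(-5614509) = 8885263675986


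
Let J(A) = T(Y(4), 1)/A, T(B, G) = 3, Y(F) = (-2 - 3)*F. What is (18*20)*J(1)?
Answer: 1080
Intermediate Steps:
Y(F) = -5*F
J(A) = 3/A
(18*20)*J(1) = (18*20)*(3/1) = 360*(3*1) = 360*3 = 1080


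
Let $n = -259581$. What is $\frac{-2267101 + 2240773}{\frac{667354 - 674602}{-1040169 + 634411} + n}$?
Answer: $\frac{1780466104}{17554510025} \approx 0.10142$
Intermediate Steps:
$\frac{-2267101 + 2240773}{\frac{667354 - 674602}{-1040169 + 634411} + n} = \frac{-2267101 + 2240773}{\frac{667354 - 674602}{-1040169 + 634411} - 259581} = - \frac{26328}{- \frac{7248}{-405758} - 259581} = - \frac{26328}{\left(-7248\right) \left(- \frac{1}{405758}\right) - 259581} = - \frac{26328}{\frac{3624}{202879} - 259581} = - \frac{26328}{- \frac{52663530075}{202879}} = \left(-26328\right) \left(- \frac{202879}{52663530075}\right) = \frac{1780466104}{17554510025}$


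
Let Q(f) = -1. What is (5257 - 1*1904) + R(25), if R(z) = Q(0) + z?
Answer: 3377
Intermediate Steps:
R(z) = -1 + z
(5257 - 1*1904) + R(25) = (5257 - 1*1904) + (-1 + 25) = (5257 - 1904) + 24 = 3353 + 24 = 3377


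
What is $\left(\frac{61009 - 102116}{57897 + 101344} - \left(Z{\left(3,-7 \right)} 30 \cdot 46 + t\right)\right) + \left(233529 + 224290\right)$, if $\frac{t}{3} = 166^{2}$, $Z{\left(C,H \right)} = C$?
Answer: $\frac{59080121544}{159241} \approx 3.7101 \cdot 10^{5}$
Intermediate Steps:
$t = 82668$ ($t = 3 \cdot 166^{2} = 3 \cdot 27556 = 82668$)
$\left(\frac{61009 - 102116}{57897 + 101344} - \left(Z{\left(3,-7 \right)} 30 \cdot 46 + t\right)\right) + \left(233529 + 224290\right) = \left(\frac{61009 - 102116}{57897 + 101344} - \left(3 \cdot 30 \cdot 46 + 82668\right)\right) + \left(233529 + 224290\right) = \left(- \frac{41107}{159241} - \left(90 \cdot 46 + 82668\right)\right) + 457819 = \left(\left(-41107\right) \frac{1}{159241} - \left(4140 + 82668\right)\right) + 457819 = \left(- \frac{41107}{159241} - 86808\right) + 457819 = - \frac{13823433835}{159241} + 457819 = \frac{59080121544}{159241}$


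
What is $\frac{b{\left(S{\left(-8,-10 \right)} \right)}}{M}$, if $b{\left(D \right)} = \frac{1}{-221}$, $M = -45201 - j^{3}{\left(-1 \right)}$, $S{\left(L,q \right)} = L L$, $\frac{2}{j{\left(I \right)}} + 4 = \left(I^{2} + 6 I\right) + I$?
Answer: $\frac{125}{1248677404} \approx 1.0011 \cdot 10^{-7}$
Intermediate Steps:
$j{\left(I \right)} = \frac{2}{-4 + I^{2} + 7 I}$ ($j{\left(I \right)} = \frac{2}{-4 + \left(\left(I^{2} + 6 I\right) + I\right)} = \frac{2}{-4 + \left(I^{2} + 7 I\right)} = \frac{2}{-4 + I^{2} + 7 I}$)
$S{\left(L,q \right)} = L^{2}$
$M = - \frac{5650124}{125}$ ($M = -45201 - \left(\frac{2}{-4 + \left(-1\right)^{2} + 7 \left(-1\right)}\right)^{3} = -45201 - \left(\frac{2}{-4 + 1 - 7}\right)^{3} = -45201 - \left(\frac{2}{-10}\right)^{3} = -45201 - \left(2 \left(- \frac{1}{10}\right)\right)^{3} = -45201 - \left(- \frac{1}{5}\right)^{3} = -45201 - - \frac{1}{125} = -45201 + \frac{1}{125} = - \frac{5650124}{125} \approx -45201.0$)
$b{\left(D \right)} = - \frac{1}{221}$
$\frac{b{\left(S{\left(-8,-10 \right)} \right)}}{M} = - \frac{1}{221 \left(- \frac{5650124}{125}\right)} = \left(- \frac{1}{221}\right) \left(- \frac{125}{5650124}\right) = \frac{125}{1248677404}$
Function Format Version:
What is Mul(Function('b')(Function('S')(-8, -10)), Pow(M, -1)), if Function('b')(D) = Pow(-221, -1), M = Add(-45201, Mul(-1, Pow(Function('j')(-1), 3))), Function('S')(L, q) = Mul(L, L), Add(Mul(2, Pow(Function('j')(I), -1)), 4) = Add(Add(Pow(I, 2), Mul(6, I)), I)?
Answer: Rational(125, 1248677404) ≈ 1.0011e-7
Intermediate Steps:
Function('j')(I) = Mul(2, Pow(Add(-4, Pow(I, 2), Mul(7, I)), -1)) (Function('j')(I) = Mul(2, Pow(Add(-4, Add(Add(Pow(I, 2), Mul(6, I)), I)), -1)) = Mul(2, Pow(Add(-4, Add(Pow(I, 2), Mul(7, I))), -1)) = Mul(2, Pow(Add(-4, Pow(I, 2), Mul(7, I)), -1)))
Function('S')(L, q) = Pow(L, 2)
M = Rational(-5650124, 125) (M = Add(-45201, Mul(-1, Pow(Mul(2, Pow(Add(-4, Pow(-1, 2), Mul(7, -1)), -1)), 3))) = Add(-45201, Mul(-1, Pow(Mul(2, Pow(Add(-4, 1, -7), -1)), 3))) = Add(-45201, Mul(-1, Pow(Mul(2, Pow(-10, -1)), 3))) = Add(-45201, Mul(-1, Pow(Mul(2, Rational(-1, 10)), 3))) = Add(-45201, Mul(-1, Pow(Rational(-1, 5), 3))) = Add(-45201, Mul(-1, Rational(-1, 125))) = Add(-45201, Rational(1, 125)) = Rational(-5650124, 125) ≈ -45201.)
Function('b')(D) = Rational(-1, 221)
Mul(Function('b')(Function('S')(-8, -10)), Pow(M, -1)) = Mul(Rational(-1, 221), Pow(Rational(-5650124, 125), -1)) = Mul(Rational(-1, 221), Rational(-125, 5650124)) = Rational(125, 1248677404)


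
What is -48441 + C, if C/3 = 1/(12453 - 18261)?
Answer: -93781777/1936 ≈ -48441.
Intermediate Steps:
C = -1/1936 (C = 3/(12453 - 18261) = 3/(-5808) = 3*(-1/5808) = -1/1936 ≈ -0.00051653)
-48441 + C = -48441 - 1/1936 = -93781777/1936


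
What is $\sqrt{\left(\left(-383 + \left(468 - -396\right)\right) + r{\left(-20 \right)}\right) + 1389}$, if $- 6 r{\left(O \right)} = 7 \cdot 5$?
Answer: $\frac{\sqrt{67110}}{6} \approx 43.176$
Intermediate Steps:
$r{\left(O \right)} = - \frac{35}{6}$ ($r{\left(O \right)} = - \frac{7 \cdot 5}{6} = \left(- \frac{1}{6}\right) 35 = - \frac{35}{6}$)
$\sqrt{\left(\left(-383 + \left(468 - -396\right)\right) + r{\left(-20 \right)}\right) + 1389} = \sqrt{\left(\left(-383 + \left(468 - -396\right)\right) - \frac{35}{6}\right) + 1389} = \sqrt{\left(\left(-383 + \left(468 + 396\right)\right) - \frac{35}{6}\right) + 1389} = \sqrt{\left(\left(-383 + 864\right) - \frac{35}{6}\right) + 1389} = \sqrt{\left(481 - \frac{35}{6}\right) + 1389} = \sqrt{\frac{2851}{6} + 1389} = \sqrt{\frac{11185}{6}} = \frac{\sqrt{67110}}{6}$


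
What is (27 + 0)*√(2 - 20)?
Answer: 81*I*√2 ≈ 114.55*I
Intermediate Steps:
(27 + 0)*√(2 - 20) = 27*√(-18) = 27*(3*I*√2) = 81*I*√2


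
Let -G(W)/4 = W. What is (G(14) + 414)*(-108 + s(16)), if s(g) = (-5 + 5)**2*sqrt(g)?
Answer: -38664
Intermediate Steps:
s(g) = 0 (s(g) = 0**2*sqrt(g) = 0*sqrt(g) = 0)
G(W) = -4*W
(G(14) + 414)*(-108 + s(16)) = (-4*14 + 414)*(-108 + 0) = (-56 + 414)*(-108) = 358*(-108) = -38664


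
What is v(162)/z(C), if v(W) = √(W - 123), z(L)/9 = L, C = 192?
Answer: √39/1728 ≈ 0.0036140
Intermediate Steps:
z(L) = 9*L
v(W) = √(-123 + W)
v(162)/z(C) = √(-123 + 162)/((9*192)) = √39/1728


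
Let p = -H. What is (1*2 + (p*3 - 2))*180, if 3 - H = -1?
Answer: -2160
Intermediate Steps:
H = 4 (H = 3 - 1*(-1) = 3 + 1 = 4)
p = -4 (p = -1*4 = -4)
(1*2 + (p*3 - 2))*180 = (1*2 + (-4*3 - 2))*180 = (2 + (-12 - 2))*180 = (2 - 14)*180 = -12*180 = -2160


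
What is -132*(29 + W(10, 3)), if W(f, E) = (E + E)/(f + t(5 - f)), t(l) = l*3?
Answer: -18348/5 ≈ -3669.6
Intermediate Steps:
t(l) = 3*l
W(f, E) = 2*E/(15 - 2*f) (W(f, E) = (E + E)/(f + 3*(5 - f)) = (2*E)/(f + (15 - 3*f)) = (2*E)/(15 - 2*f) = 2*E/(15 - 2*f))
-132*(29 + W(10, 3)) = -132*(29 + 2*3/(15 - 2*10)) = -132*(29 + 2*3/(15 - 20)) = -132*(29 + 2*3/(-5)) = -132*(29 + 2*3*(-1/5)) = -132*(29 - 6/5) = -132*139/5 = -18348/5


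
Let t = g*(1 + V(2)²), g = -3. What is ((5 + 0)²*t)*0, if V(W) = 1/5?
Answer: 0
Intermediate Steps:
V(W) = ⅕
t = -78/25 (t = -3*(1 + (⅕)²) = -3*(1 + 1/25) = -3*26/25 = -78/25 ≈ -3.1200)
((5 + 0)²*t)*0 = ((5 + 0)²*(-78/25))*0 = (5²*(-78/25))*0 = (25*(-78/25))*0 = -78*0 = 0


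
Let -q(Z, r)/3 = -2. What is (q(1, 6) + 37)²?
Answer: 1849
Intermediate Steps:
q(Z, r) = 6 (q(Z, r) = -3*(-2) = 6)
(q(1, 6) + 37)² = (6 + 37)² = 43² = 1849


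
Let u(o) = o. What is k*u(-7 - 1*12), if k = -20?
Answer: 380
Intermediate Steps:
k*u(-7 - 1*12) = -20*(-7 - 1*12) = -20*(-7 - 12) = -20*(-19) = 380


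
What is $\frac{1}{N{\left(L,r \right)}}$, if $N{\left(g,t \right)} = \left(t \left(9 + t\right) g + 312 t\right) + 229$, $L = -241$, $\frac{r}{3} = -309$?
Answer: $- \frac{1}{205376621} \approx -4.8691 \cdot 10^{-9}$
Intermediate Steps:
$r = -927$ ($r = 3 \left(-309\right) = -927$)
$N{\left(g,t \right)} = 229 + 312 t + g t \left(9 + t\right)$ ($N{\left(g,t \right)} = \left(g t \left(9 + t\right) + 312 t\right) + 229 = \left(312 t + g t \left(9 + t\right)\right) + 229 = 229 + 312 t + g t \left(9 + t\right)$)
$\frac{1}{N{\left(L,r \right)}} = \frac{1}{229 + 312 \left(-927\right) - 241 \left(-927\right)^{2} + 9 \left(-241\right) \left(-927\right)} = \frac{1}{229 - 289224 - 207098289 + 2010663} = \frac{1}{-205376621} = - \frac{1}{205376621}$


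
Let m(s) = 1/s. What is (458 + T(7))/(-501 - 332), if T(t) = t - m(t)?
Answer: -3254/5831 ≈ -0.55805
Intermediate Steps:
m(s) = 1/s
T(t) = t - 1/t
(458 + T(7))/(-501 - 332) = (458 + (7 - 1/7))/(-501 - 332) = (458 + (7 - 1*⅐))/(-833) = (458 + (7 - ⅐))*(-1/833) = (458 + 48/7)*(-1/833) = (3254/7)*(-1/833) = -3254/5831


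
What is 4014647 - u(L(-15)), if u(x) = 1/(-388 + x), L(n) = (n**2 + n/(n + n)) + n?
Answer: 1425199687/355 ≈ 4.0146e+6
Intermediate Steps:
L(n) = 1/2 + n + n**2 (L(n) = (n**2 + n/((2*n))) + n = (n**2 + (1/(2*n))*n) + n = (n**2 + 1/2) + n = (1/2 + n**2) + n = 1/2 + n + n**2)
4014647 - u(L(-15)) = 4014647 - 1/(-388 + (1/2 - 15 + (-15)**2)) = 4014647 - 1/(-388 + (1/2 - 15 + 225)) = 4014647 - 1/(-388 + 421/2) = 4014647 - 1/(-355/2) = 4014647 - 1*(-2/355) = 4014647 + 2/355 = 1425199687/355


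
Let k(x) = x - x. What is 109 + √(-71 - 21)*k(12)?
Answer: 109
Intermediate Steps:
k(x) = 0
109 + √(-71 - 21)*k(12) = 109 + √(-71 - 21)*0 = 109 + √(-92)*0 = 109 + (2*I*√23)*0 = 109 + 0 = 109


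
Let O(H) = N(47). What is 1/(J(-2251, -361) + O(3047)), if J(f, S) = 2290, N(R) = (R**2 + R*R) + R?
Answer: 1/6755 ≈ 0.00014804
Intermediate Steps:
N(R) = R + 2*R**2 (N(R) = (R**2 + R**2) + R = 2*R**2 + R = R + 2*R**2)
O(H) = 4465 (O(H) = 47*(1 + 2*47) = 47*(1 + 94) = 47*95 = 4465)
1/(J(-2251, -361) + O(3047)) = 1/(2290 + 4465) = 1/6755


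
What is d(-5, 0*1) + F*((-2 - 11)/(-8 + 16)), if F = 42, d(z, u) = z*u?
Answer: -273/4 ≈ -68.250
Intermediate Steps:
d(z, u) = u*z
d(-5, 0*1) + F*((-2 - 11)/(-8 + 16)) = (0*1)*(-5) + 42*((-2 - 11)/(-8 + 16)) = 0*(-5) + 42*(-13/8) = 0 + 42*(-13*1/8) = 0 + 42*(-13/8) = 0 - 273/4 = -273/4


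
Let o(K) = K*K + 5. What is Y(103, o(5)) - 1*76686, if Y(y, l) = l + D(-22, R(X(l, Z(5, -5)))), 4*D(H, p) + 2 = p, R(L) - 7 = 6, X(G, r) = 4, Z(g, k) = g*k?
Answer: -306613/4 ≈ -76653.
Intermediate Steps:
R(L) = 13 (R(L) = 7 + 6 = 13)
D(H, p) = -½ + p/4
o(K) = 5 + K² (o(K) = K² + 5 = 5 + K²)
Y(y, l) = 11/4 + l (Y(y, l) = l + (-½ + (¼)*13) = l + (-½ + 13/4) = l + 11/4 = 11/4 + l)
Y(103, o(5)) - 1*76686 = (11/4 + (5 + 5²)) - 1*76686 = (11/4 + (5 + 25)) - 76686 = (11/4 + 30) - 76686 = 131/4 - 76686 = -306613/4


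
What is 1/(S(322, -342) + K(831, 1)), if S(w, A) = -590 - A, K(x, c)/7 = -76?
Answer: -1/780 ≈ -0.0012821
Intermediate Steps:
K(x, c) = -532 (K(x, c) = 7*(-76) = -532)
1/(S(322, -342) + K(831, 1)) = 1/((-590 - 1*(-342)) - 532) = 1/((-590 + 342) - 532) = 1/(-248 - 532) = 1/(-780) = -1/780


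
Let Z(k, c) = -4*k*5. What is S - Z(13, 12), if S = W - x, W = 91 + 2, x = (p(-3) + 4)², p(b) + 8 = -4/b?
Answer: 3113/9 ≈ 345.89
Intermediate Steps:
p(b) = -8 - 4/b
Z(k, c) = -20*k
x = 64/9 (x = ((-8 - 4/(-3)) + 4)² = ((-8 - 4*(-⅓)) + 4)² = ((-8 + 4/3) + 4)² = (-20/3 + 4)² = (-8/3)² = 64/9 ≈ 7.1111)
W = 93
S = 773/9 (S = 93 - 1*64/9 = 93 - 64/9 = 773/9 ≈ 85.889)
S - Z(13, 12) = 773/9 - (-20)*13 = 773/9 - 1*(-260) = 773/9 + 260 = 3113/9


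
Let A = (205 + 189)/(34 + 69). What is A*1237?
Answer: 487378/103 ≈ 4731.8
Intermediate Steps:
A = 394/103 ≈ 3.8252
A*1237 = (394/103)*1237 = 487378/103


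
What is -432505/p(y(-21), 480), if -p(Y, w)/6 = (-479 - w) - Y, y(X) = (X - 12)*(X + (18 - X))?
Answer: -86501/438 ≈ -197.49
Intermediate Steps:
y(X) = -216 + 18*X (y(X) = (-12 + X)*18 = -216 + 18*X)
p(Y, w) = 2874 + 6*Y + 6*w (p(Y, w) = -6*((-479 - w) - Y) = -6*(-479 - Y - w) = 2874 + 6*Y + 6*w)
-432505/p(y(-21), 480) = -432505/(2874 + 6*(-216 + 18*(-21)) + 6*480) = -432505/(2874 + 6*(-216 - 378) + 2880) = -432505/(2874 + 6*(-594) + 2880) = -432505/(2874 - 3564 + 2880) = -432505/2190 = -432505*1/2190 = -86501/438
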